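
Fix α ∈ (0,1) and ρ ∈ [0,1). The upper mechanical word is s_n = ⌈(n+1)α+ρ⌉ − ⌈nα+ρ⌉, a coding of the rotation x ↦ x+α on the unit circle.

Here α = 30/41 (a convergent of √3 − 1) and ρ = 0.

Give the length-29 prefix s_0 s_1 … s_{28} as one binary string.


n=0: ⌈(1·30)/41⌉ − ⌈(0·30)/41⌉ = ⌈30/41⌉ − ⌈0/41⌉ = 1 − 0 = 1
n=1: ⌈(2·30)/41⌉ − ⌈(1·30)/41⌉ = ⌈60/41⌉ − ⌈30/41⌉ = 2 − 1 = 1
n=2: ⌈(3·30)/41⌉ − ⌈(2·30)/41⌉ = ⌈90/41⌉ − ⌈60/41⌉ = 3 − 2 = 1
n=3: ⌈(4·30)/41⌉ − ⌈(3·30)/41⌉ = ⌈120/41⌉ − ⌈90/41⌉ = 3 − 3 = 0
n=4: ⌈(5·30)/41⌉ − ⌈(4·30)/41⌉ = ⌈150/41⌉ − ⌈120/41⌉ = 4 − 3 = 1
n=5: ⌈(6·30)/41⌉ − ⌈(5·30)/41⌉ = ⌈180/41⌉ − ⌈150/41⌉ = 5 − 4 = 1
n=6: ⌈(7·30)/41⌉ − ⌈(6·30)/41⌉ = ⌈210/41⌉ − ⌈180/41⌉ = 6 − 5 = 1
n=7: ⌈(8·30)/41⌉ − ⌈(7·30)/41⌉ = ⌈240/41⌉ − ⌈210/41⌉ = 6 − 6 = 0
n=8: ⌈(9·30)/41⌉ − ⌈(8·30)/41⌉ = ⌈270/41⌉ − ⌈240/41⌉ = 7 − 6 = 1
n=9: ⌈(10·30)/41⌉ − ⌈(9·30)/41⌉ = ⌈300/41⌉ − ⌈270/41⌉ = 8 − 7 = 1
n=10: ⌈(11·30)/41⌉ − ⌈(10·30)/41⌉ = ⌈330/41⌉ − ⌈300/41⌉ = 9 − 8 = 1
n=11: ⌈(12·30)/41⌉ − ⌈(11·30)/41⌉ = ⌈360/41⌉ − ⌈330/41⌉ = 9 − 9 = 0
n=12: ⌈(13·30)/41⌉ − ⌈(12·30)/41⌉ = ⌈390/41⌉ − ⌈360/41⌉ = 10 − 9 = 1
n=13: ⌈(14·30)/41⌉ − ⌈(13·30)/41⌉ = ⌈420/41⌉ − ⌈390/41⌉ = 11 − 10 = 1
n=14: ⌈(15·30)/41⌉ − ⌈(14·30)/41⌉ = ⌈450/41⌉ − ⌈420/41⌉ = 11 − 11 = 0
n=15: ⌈(16·30)/41⌉ − ⌈(15·30)/41⌉ = ⌈480/41⌉ − ⌈450/41⌉ = 12 − 11 = 1
n=16: ⌈(17·30)/41⌉ − ⌈(16·30)/41⌉ = ⌈510/41⌉ − ⌈480/41⌉ = 13 − 12 = 1
n=17: ⌈(18·30)/41⌉ − ⌈(17·30)/41⌉ = ⌈540/41⌉ − ⌈510/41⌉ = 14 − 13 = 1
n=18: ⌈(19·30)/41⌉ − ⌈(18·30)/41⌉ = ⌈570/41⌉ − ⌈540/41⌉ = 14 − 14 = 0
n=19: ⌈(20·30)/41⌉ − ⌈(19·30)/41⌉ = ⌈600/41⌉ − ⌈570/41⌉ = 15 − 14 = 1
n=20: ⌈(21·30)/41⌉ − ⌈(20·30)/41⌉ = ⌈630/41⌉ − ⌈600/41⌉ = 16 − 15 = 1
n=21: ⌈(22·30)/41⌉ − ⌈(21·30)/41⌉ = ⌈660/41⌉ − ⌈630/41⌉ = 17 − 16 = 1
n=22: ⌈(23·30)/41⌉ − ⌈(22·30)/41⌉ = ⌈690/41⌉ − ⌈660/41⌉ = 17 − 17 = 0
n=23: ⌈(24·30)/41⌉ − ⌈(23·30)/41⌉ = ⌈720/41⌉ − ⌈690/41⌉ = 18 − 17 = 1
n=24: ⌈(25·30)/41⌉ − ⌈(24·30)/41⌉ = ⌈750/41⌉ − ⌈720/41⌉ = 19 − 18 = 1
n=25: ⌈(26·30)/41⌉ − ⌈(25·30)/41⌉ = ⌈780/41⌉ − ⌈750/41⌉ = 20 − 19 = 1
n=26: ⌈(27·30)/41⌉ − ⌈(26·30)/41⌉ = ⌈810/41⌉ − ⌈780/41⌉ = 20 − 20 = 0
n=27: ⌈(28·30)/41⌉ − ⌈(27·30)/41⌉ = ⌈840/41⌉ − ⌈810/41⌉ = 21 − 20 = 1
n=28: ⌈(29·30)/41⌉ − ⌈(28·30)/41⌉ = ⌈870/41⌉ − ⌈840/41⌉ = 22 − 21 = 1

11101110111011011101110111011


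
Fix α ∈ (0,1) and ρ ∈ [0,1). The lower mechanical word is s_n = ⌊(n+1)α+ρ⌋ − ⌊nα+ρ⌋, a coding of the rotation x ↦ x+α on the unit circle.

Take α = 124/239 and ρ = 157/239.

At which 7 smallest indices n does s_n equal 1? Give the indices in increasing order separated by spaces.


0 2 4 6 8 10 12

n=0: ⌊281/239⌋−⌊157/239⌋ = 1−0 = 1  ← one
n=1: ⌊405/239⌋−⌊281/239⌋ = 1−1 = 0
n=2: ⌊529/239⌋−⌊405/239⌋ = 2−1 = 1  ← one
n=3: ⌊653/239⌋−⌊529/239⌋ = 2−2 = 0
n=4: ⌊777/239⌋−⌊653/239⌋ = 3−2 = 1  ← one
n=5: ⌊901/239⌋−⌊777/239⌋ = 3−3 = 0
n=6: ⌊1025/239⌋−⌊901/239⌋ = 4−3 = 1  ← one
n=7: ⌊1149/239⌋−⌊1025/239⌋ = 4−4 = 0
n=8: ⌊1273/239⌋−⌊1149/239⌋ = 5−4 = 1  ← one
n=9: ⌊1397/239⌋−⌊1273/239⌋ = 5−5 = 0
n=10: ⌊1521/239⌋−⌊1397/239⌋ = 6−5 = 1  ← one
n=11: ⌊1645/239⌋−⌊1521/239⌋ = 6−6 = 0
n=12: ⌊1769/239⌋−⌊1645/239⌋ = 7−6 = 1  ← one
positions of the first 7 ones: 0 2 4 6 8 10 12


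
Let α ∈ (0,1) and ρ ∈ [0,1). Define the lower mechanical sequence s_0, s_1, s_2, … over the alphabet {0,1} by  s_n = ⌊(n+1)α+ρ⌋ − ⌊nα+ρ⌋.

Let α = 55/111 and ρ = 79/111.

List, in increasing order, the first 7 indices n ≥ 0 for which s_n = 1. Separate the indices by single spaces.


n=0: ⌊134/111⌋−⌊79/111⌋ = 1−0 = 1  ← one
n=1: ⌊189/111⌋−⌊134/111⌋ = 1−1 = 0
n=2: ⌊244/111⌋−⌊189/111⌋ = 2−1 = 1  ← one
n=3: ⌊299/111⌋−⌊244/111⌋ = 2−2 = 0
n=4: ⌊354/111⌋−⌊299/111⌋ = 3−2 = 1  ← one
n=5: ⌊409/111⌋−⌊354/111⌋ = 3−3 = 0
n=6: ⌊464/111⌋−⌊409/111⌋ = 4−3 = 1  ← one
n=7: ⌊519/111⌋−⌊464/111⌋ = 4−4 = 0
n=8: ⌊574/111⌋−⌊519/111⌋ = 5−4 = 1  ← one
n=9: ⌊629/111⌋−⌊574/111⌋ = 5−5 = 0
n=10: ⌊684/111⌋−⌊629/111⌋ = 6−5 = 1  ← one
n=11: ⌊739/111⌋−⌊684/111⌋ = 6−6 = 0
n=12: ⌊794/111⌋−⌊739/111⌋ = 7−6 = 1  ← one
positions of the first 7 ones: 0 2 4 6 8 10 12

0 2 4 6 8 10 12


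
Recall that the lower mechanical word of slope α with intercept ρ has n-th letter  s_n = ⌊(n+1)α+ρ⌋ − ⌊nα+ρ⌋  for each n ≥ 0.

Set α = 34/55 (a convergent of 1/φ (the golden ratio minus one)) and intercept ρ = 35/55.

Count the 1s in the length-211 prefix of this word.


131

#1s = Σ_{n=0}^{210} s_n = Σ_{n=0}^{210} (⌊(n+1)α+ρ⌋ − ⌊nα+ρ⌋)
the sum telescopes: every ⌊nα+ρ⌋ with 0 < n < 211 appears once with + and once with −, leaving ⌊211α+ρ⌋ − ⌊0·α+ρ⌋
211α + ρ = (211·34 + 35) / 55 = 7209/55
ρ = 35/55
⌊7209/55⌋ = 131,  ⌊35/55⌋ = 0
#1s = 131 − 0 = 131


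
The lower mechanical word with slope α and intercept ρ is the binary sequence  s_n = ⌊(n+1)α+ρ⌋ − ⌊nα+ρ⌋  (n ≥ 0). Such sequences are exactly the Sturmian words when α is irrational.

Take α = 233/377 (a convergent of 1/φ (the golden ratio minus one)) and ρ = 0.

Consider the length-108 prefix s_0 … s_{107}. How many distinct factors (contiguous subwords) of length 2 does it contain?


t_n = ⌊(n·233)/377⌋ for n = 0 … 108:
  n=0…9: ⌊0/377⌋=0 ⌊233/377⌋=0 ⌊466/377⌋=1 ⌊699/377⌋=1 ⌊932/377⌋=2 ⌊1165/377⌋=3 ⌊1398/377⌋=3 ⌊1631/377⌋=4 ⌊1864/377⌋=4 ⌊2097/377⌋=5
  n=10…19: ⌊2330/377⌋=6 ⌊2563/377⌋=6 ⌊2796/377⌋=7 ⌊3029/377⌋=8 ⌊3262/377⌋=8 ⌊3495/377⌋=9 ⌊3728/377⌋=9 ⌊3961/377⌋=10 ⌊4194/377⌋=11 ⌊4427/377⌋=11
  n=20…29: ⌊4660/377⌋=12 ⌊4893/377⌋=12 ⌊5126/377⌋=13 ⌊5359/377⌋=14 ⌊5592/377⌋=14 ⌊5825/377⌋=15 ⌊6058/377⌋=16 ⌊6291/377⌋=16 ⌊6524/377⌋=17 ⌊6757/377⌋=17
  n=30…39: ⌊6990/377⌋=18 ⌊7223/377⌋=19 ⌊7456/377⌋=19 ⌊7689/377⌋=20 ⌊7922/377⌋=21 ⌊8155/377⌋=21 ⌊8388/377⌋=22 ⌊8621/377⌋=22 ⌊8854/377⌋=23 ⌊9087/377⌋=24
  n=40…49: ⌊9320/377⌋=24 ⌊9553/377⌋=25 ⌊9786/377⌋=25 ⌊10019/377⌋=26 ⌊10252/377⌋=27 ⌊10485/377⌋=27 ⌊10718/377⌋=28 ⌊10951/377⌋=29 ⌊11184/377⌋=29 ⌊11417/377⌋=30
  n=50…59: ⌊11650/377⌋=30 ⌊11883/377⌋=31 ⌊12116/377⌋=32 ⌊12349/377⌋=32 ⌊12582/377⌋=33 ⌊12815/377⌋=33 ⌊13048/377⌋=34 ⌊13281/377⌋=35 ⌊13514/377⌋=35 ⌊13747/377⌋=36
  n=60…69: ⌊13980/377⌋=37 ⌊14213/377⌋=37 ⌊14446/377⌋=38 ⌊14679/377⌋=38 ⌊14912/377⌋=39 ⌊15145/377⌋=40 ⌊15378/377⌋=40 ⌊15611/377⌋=41 ⌊15844/377⌋=42 ⌊16077/377⌋=42
  n=70…79: ⌊16310/377⌋=43 ⌊16543/377⌋=43 ⌊16776/377⌋=44 ⌊17009/377⌋=45 ⌊17242/377⌋=45 ⌊17475/377⌋=46 ⌊17708/377⌋=46 ⌊17941/377⌋=47 ⌊18174/377⌋=48 ⌊18407/377⌋=48
  n=80…89: ⌊18640/377⌋=49 ⌊18873/377⌋=50 ⌊19106/377⌋=50 ⌊19339/377⌋=51 ⌊19572/377⌋=51 ⌊19805/377⌋=52 ⌊20038/377⌋=53 ⌊20271/377⌋=53 ⌊20504/377⌋=54 ⌊20737/377⌋=55
  n=90…99: ⌊20970/377⌋=55 ⌊21203/377⌋=56 ⌊21436/377⌋=56 ⌊21669/377⌋=57 ⌊21902/377⌋=58 ⌊22135/377⌋=58 ⌊22368/377⌋=59 ⌊22601/377⌋=59 ⌊22834/377⌋=60 ⌊23067/377⌋=61
  n=100…108: ⌊23300/377⌋=61 ⌊23533/377⌋=62 ⌊23766/377⌋=63 ⌊23999/377⌋=63 ⌊24232/377⌋=64 ⌊24465/377⌋=64 ⌊24698/377⌋=65 ⌊24931/377⌋=66 ⌊25164/377⌋=66
s_n = t_(n+1) − t_n for n = 0 … 107 gives
prefix = 010110101101101011010110110101101101011010110110101101011011010110110101101011011010110110101101011011010110
slide a length-2 window over [0..1] … [106..107] (107 windows); first occurrence of each distinct factor:
  [  0..  1] 01
  [  1..  2] 10
  [  3..  4] 11
  (the other 104 windows repeat one of these)
distinct factors: {01, 10, 11}
count = 3  (Sturmian bound for length 2 is 3)

3


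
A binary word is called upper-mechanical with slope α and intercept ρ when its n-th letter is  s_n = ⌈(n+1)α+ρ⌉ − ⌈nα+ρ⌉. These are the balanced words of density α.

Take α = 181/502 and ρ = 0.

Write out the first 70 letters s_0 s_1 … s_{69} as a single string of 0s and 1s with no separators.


n=0: ⌈(1·181)/502⌉ − ⌈(0·181)/502⌉ = ⌈181/502⌉ − ⌈0/502⌉ = 1 − 0 = 1
n=1: ⌈(2·181)/502⌉ − ⌈(1·181)/502⌉ = ⌈362/502⌉ − ⌈181/502⌉ = 1 − 1 = 0
n=2: ⌈(3·181)/502⌉ − ⌈(2·181)/502⌉ = ⌈543/502⌉ − ⌈362/502⌉ = 2 − 1 = 1
n=3: ⌈(4·181)/502⌉ − ⌈(3·181)/502⌉ = ⌈724/502⌉ − ⌈543/502⌉ = 2 − 2 = 0
n=4: ⌈(5·181)/502⌉ − ⌈(4·181)/502⌉ = ⌈905/502⌉ − ⌈724/502⌉ = 2 − 2 = 0
n=5: ⌈(6·181)/502⌉ − ⌈(5·181)/502⌉ = ⌈1086/502⌉ − ⌈905/502⌉ = 3 − 2 = 1
n=6: ⌈(7·181)/502⌉ − ⌈(6·181)/502⌉ = ⌈1267/502⌉ − ⌈1086/502⌉ = 3 − 3 = 0
n=7: ⌈(8·181)/502⌉ − ⌈(7·181)/502⌉ = ⌈1448/502⌉ − ⌈1267/502⌉ = 3 − 3 = 0
n=8: ⌈(9·181)/502⌉ − ⌈(8·181)/502⌉ = ⌈1629/502⌉ − ⌈1448/502⌉ = 4 − 3 = 1
n=9: ⌈(10·181)/502⌉ − ⌈(9·181)/502⌉ = ⌈1810/502⌉ − ⌈1629/502⌉ = 4 − 4 = 0
n=10: ⌈(11·181)/502⌉ − ⌈(10·181)/502⌉ = ⌈1991/502⌉ − ⌈1810/502⌉ = 4 − 4 = 0
n=11: ⌈(12·181)/502⌉ − ⌈(11·181)/502⌉ = ⌈2172/502⌉ − ⌈1991/502⌉ = 5 − 4 = 1
n=12: ⌈(13·181)/502⌉ − ⌈(12·181)/502⌉ = ⌈2353/502⌉ − ⌈2172/502⌉ = 5 − 5 = 0
n=13: ⌈(14·181)/502⌉ − ⌈(13·181)/502⌉ = ⌈2534/502⌉ − ⌈2353/502⌉ = 6 − 5 = 1
n=14: ⌈(15·181)/502⌉ − ⌈(14·181)/502⌉ = ⌈2715/502⌉ − ⌈2534/502⌉ = 6 − 6 = 0
n=15: ⌈(16·181)/502⌉ − ⌈(15·181)/502⌉ = ⌈2896/502⌉ − ⌈2715/502⌉ = 6 − 6 = 0
n=16: ⌈(17·181)/502⌉ − ⌈(16·181)/502⌉ = ⌈3077/502⌉ − ⌈2896/502⌉ = 7 − 6 = 1
n=17: ⌈(18·181)/502⌉ − ⌈(17·181)/502⌉ = ⌈3258/502⌉ − ⌈3077/502⌉ = 7 − 7 = 0
n=18: ⌈(19·181)/502⌉ − ⌈(18·181)/502⌉ = ⌈3439/502⌉ − ⌈3258/502⌉ = 7 − 7 = 0
n=19: ⌈(20·181)/502⌉ − ⌈(19·181)/502⌉ = ⌈3620/502⌉ − ⌈3439/502⌉ = 8 − 7 = 1
n=20: ⌈(21·181)/502⌉ − ⌈(20·181)/502⌉ = ⌈3801/502⌉ − ⌈3620/502⌉ = 8 − 8 = 0
n=21: ⌈(22·181)/502⌉ − ⌈(21·181)/502⌉ = ⌈3982/502⌉ − ⌈3801/502⌉ = 8 − 8 = 0
n=22: ⌈(23·181)/502⌉ − ⌈(22·181)/502⌉ = ⌈4163/502⌉ − ⌈3982/502⌉ = 9 − 8 = 1
n=23: ⌈(24·181)/502⌉ − ⌈(23·181)/502⌉ = ⌈4344/502⌉ − ⌈4163/502⌉ = 9 − 9 = 0
n=24: ⌈(25·181)/502⌉ − ⌈(24·181)/502⌉ = ⌈4525/502⌉ − ⌈4344/502⌉ = 10 − 9 = 1
n=25: ⌈(26·181)/502⌉ − ⌈(25·181)/502⌉ = ⌈4706/502⌉ − ⌈4525/502⌉ = 10 − 10 = 0
n=26: ⌈(27·181)/502⌉ − ⌈(26·181)/502⌉ = ⌈4887/502⌉ − ⌈4706/502⌉ = 10 − 10 = 0
n=27: ⌈(28·181)/502⌉ − ⌈(27·181)/502⌉ = ⌈5068/502⌉ − ⌈4887/502⌉ = 11 − 10 = 1
n=28: ⌈(29·181)/502⌉ − ⌈(28·181)/502⌉ = ⌈5249/502⌉ − ⌈5068/502⌉ = 11 − 11 = 0
n=29: ⌈(30·181)/502⌉ − ⌈(29·181)/502⌉ = ⌈5430/502⌉ − ⌈5249/502⌉ = 11 − 11 = 0
n=30: ⌈(31·181)/502⌉ − ⌈(30·181)/502⌉ = ⌈5611/502⌉ − ⌈5430/502⌉ = 12 − 11 = 1
n=31: ⌈(32·181)/502⌉ − ⌈(31·181)/502⌉ = ⌈5792/502⌉ − ⌈5611/502⌉ = 12 − 12 = 0
n=32: ⌈(33·181)/502⌉ − ⌈(32·181)/502⌉ = ⌈5973/502⌉ − ⌈5792/502⌉ = 12 − 12 = 0
n=33: ⌈(34·181)/502⌉ − ⌈(33·181)/502⌉ = ⌈6154/502⌉ − ⌈5973/502⌉ = 13 − 12 = 1
n=34: ⌈(35·181)/502⌉ − ⌈(34·181)/502⌉ = ⌈6335/502⌉ − ⌈6154/502⌉ = 13 − 13 = 0
n=35: ⌈(36·181)/502⌉ − ⌈(35·181)/502⌉ = ⌈6516/502⌉ − ⌈6335/502⌉ = 13 − 13 = 0
n=36: ⌈(37·181)/502⌉ − ⌈(36·181)/502⌉ = ⌈6697/502⌉ − ⌈6516/502⌉ = 14 − 13 = 1
n=37: ⌈(38·181)/502⌉ − ⌈(37·181)/502⌉ = ⌈6878/502⌉ − ⌈6697/502⌉ = 14 − 14 = 0
n=38: ⌈(39·181)/502⌉ − ⌈(38·181)/502⌉ = ⌈7059/502⌉ − ⌈6878/502⌉ = 15 − 14 = 1
n=39: ⌈(40·181)/502⌉ − ⌈(39·181)/502⌉ = ⌈7240/502⌉ − ⌈7059/502⌉ = 15 − 15 = 0
n=40: ⌈(41·181)/502⌉ − ⌈(40·181)/502⌉ = ⌈7421/502⌉ − ⌈7240/502⌉ = 15 − 15 = 0
n=41: ⌈(42·181)/502⌉ − ⌈(41·181)/502⌉ = ⌈7602/502⌉ − ⌈7421/502⌉ = 16 − 15 = 1
n=42: ⌈(43·181)/502⌉ − ⌈(42·181)/502⌉ = ⌈7783/502⌉ − ⌈7602/502⌉ = 16 − 16 = 0
n=43: ⌈(44·181)/502⌉ − ⌈(43·181)/502⌉ = ⌈7964/502⌉ − ⌈7783/502⌉ = 16 − 16 = 0
n=44: ⌈(45·181)/502⌉ − ⌈(44·181)/502⌉ = ⌈8145/502⌉ − ⌈7964/502⌉ = 17 − 16 = 1
n=45: ⌈(46·181)/502⌉ − ⌈(45·181)/502⌉ = ⌈8326/502⌉ − ⌈8145/502⌉ = 17 − 17 = 0
n=46: ⌈(47·181)/502⌉ − ⌈(46·181)/502⌉ = ⌈8507/502⌉ − ⌈8326/502⌉ = 17 − 17 = 0
n=47: ⌈(48·181)/502⌉ − ⌈(47·181)/502⌉ = ⌈8688/502⌉ − ⌈8507/502⌉ = 18 − 17 = 1
n=48: ⌈(49·181)/502⌉ − ⌈(48·181)/502⌉ = ⌈8869/502⌉ − ⌈8688/502⌉ = 18 − 18 = 0
n=49: ⌈(50·181)/502⌉ − ⌈(49·181)/502⌉ = ⌈9050/502⌉ − ⌈8869/502⌉ = 19 − 18 = 1
n=50: ⌈(51·181)/502⌉ − ⌈(50·181)/502⌉ = ⌈9231/502⌉ − ⌈9050/502⌉ = 19 − 19 = 0
n=51: ⌈(52·181)/502⌉ − ⌈(51·181)/502⌉ = ⌈9412/502⌉ − ⌈9231/502⌉ = 19 − 19 = 0
n=52: ⌈(53·181)/502⌉ − ⌈(52·181)/502⌉ = ⌈9593/502⌉ − ⌈9412/502⌉ = 20 − 19 = 1
n=53: ⌈(54·181)/502⌉ − ⌈(53·181)/502⌉ = ⌈9774/502⌉ − ⌈9593/502⌉ = 20 − 20 = 0
n=54: ⌈(55·181)/502⌉ − ⌈(54·181)/502⌉ = ⌈9955/502⌉ − ⌈9774/502⌉ = 20 − 20 = 0
n=55: ⌈(56·181)/502⌉ − ⌈(55·181)/502⌉ = ⌈10136/502⌉ − ⌈9955/502⌉ = 21 − 20 = 1
n=56: ⌈(57·181)/502⌉ − ⌈(56·181)/502⌉ = ⌈10317/502⌉ − ⌈10136/502⌉ = 21 − 21 = 0
n=57: ⌈(58·181)/502⌉ − ⌈(57·181)/502⌉ = ⌈10498/502⌉ − ⌈10317/502⌉ = 21 − 21 = 0
n=58: ⌈(59·181)/502⌉ − ⌈(58·181)/502⌉ = ⌈10679/502⌉ − ⌈10498/502⌉ = 22 − 21 = 1
n=59: ⌈(60·181)/502⌉ − ⌈(59·181)/502⌉ = ⌈10860/502⌉ − ⌈10679/502⌉ = 22 − 22 = 0
n=60: ⌈(61·181)/502⌉ − ⌈(60·181)/502⌉ = ⌈11041/502⌉ − ⌈10860/502⌉ = 22 − 22 = 0
n=61: ⌈(62·181)/502⌉ − ⌈(61·181)/502⌉ = ⌈11222/502⌉ − ⌈11041/502⌉ = 23 − 22 = 1
n=62: ⌈(63·181)/502⌉ − ⌈(62·181)/502⌉ = ⌈11403/502⌉ − ⌈11222/502⌉ = 23 − 23 = 0
n=63: ⌈(64·181)/502⌉ − ⌈(63·181)/502⌉ = ⌈11584/502⌉ − ⌈11403/502⌉ = 24 − 23 = 1
n=64: ⌈(65·181)/502⌉ − ⌈(64·181)/502⌉ = ⌈11765/502⌉ − ⌈11584/502⌉ = 24 − 24 = 0
n=65: ⌈(66·181)/502⌉ − ⌈(65·181)/502⌉ = ⌈11946/502⌉ − ⌈11765/502⌉ = 24 − 24 = 0
n=66: ⌈(67·181)/502⌉ − ⌈(66·181)/502⌉ = ⌈12127/502⌉ − ⌈11946/502⌉ = 25 − 24 = 1
n=67: ⌈(68·181)/502⌉ − ⌈(67·181)/502⌉ = ⌈12308/502⌉ − ⌈12127/502⌉ = 25 − 25 = 0
n=68: ⌈(69·181)/502⌉ − ⌈(68·181)/502⌉ = ⌈12489/502⌉ − ⌈12308/502⌉ = 25 − 25 = 0
n=69: ⌈(70·181)/502⌉ − ⌈(69·181)/502⌉ = ⌈12670/502⌉ − ⌈12489/502⌉ = 26 − 25 = 1

1010010010010100100100101001001001001010010010010100100100100101001001


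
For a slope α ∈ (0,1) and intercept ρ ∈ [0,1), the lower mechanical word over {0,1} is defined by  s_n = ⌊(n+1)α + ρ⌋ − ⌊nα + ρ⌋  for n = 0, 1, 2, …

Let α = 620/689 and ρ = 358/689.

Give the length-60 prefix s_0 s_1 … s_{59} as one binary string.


n=0: ⌊(1·620+358)/689⌋ − ⌊(0·620+358)/689⌋ = ⌊978/689⌋ − ⌊358/689⌋ = 1 − 0 = 1
n=1: ⌊(2·620+358)/689⌋ − ⌊(1·620+358)/689⌋ = ⌊1598/689⌋ − ⌊978/689⌋ = 2 − 1 = 1
n=2: ⌊(3·620+358)/689⌋ − ⌊(2·620+358)/689⌋ = ⌊2218/689⌋ − ⌊1598/689⌋ = 3 − 2 = 1
n=3: ⌊(4·620+358)/689⌋ − ⌊(3·620+358)/689⌋ = ⌊2838/689⌋ − ⌊2218/689⌋ = 4 − 3 = 1
n=4: ⌊(5·620+358)/689⌋ − ⌊(4·620+358)/689⌋ = ⌊3458/689⌋ − ⌊2838/689⌋ = 5 − 4 = 1
n=5: ⌊(6·620+358)/689⌋ − ⌊(5·620+358)/689⌋ = ⌊4078/689⌋ − ⌊3458/689⌋ = 5 − 5 = 0
n=6: ⌊(7·620+358)/689⌋ − ⌊(6·620+358)/689⌋ = ⌊4698/689⌋ − ⌊4078/689⌋ = 6 − 5 = 1
n=7: ⌊(8·620+358)/689⌋ − ⌊(7·620+358)/689⌋ = ⌊5318/689⌋ − ⌊4698/689⌋ = 7 − 6 = 1
n=8: ⌊(9·620+358)/689⌋ − ⌊(8·620+358)/689⌋ = ⌊5938/689⌋ − ⌊5318/689⌋ = 8 − 7 = 1
n=9: ⌊(10·620+358)/689⌋ − ⌊(9·620+358)/689⌋ = ⌊6558/689⌋ − ⌊5938/689⌋ = 9 − 8 = 1
n=10: ⌊(11·620+358)/689⌋ − ⌊(10·620+358)/689⌋ = ⌊7178/689⌋ − ⌊6558/689⌋ = 10 − 9 = 1
n=11: ⌊(12·620+358)/689⌋ − ⌊(11·620+358)/689⌋ = ⌊7798/689⌋ − ⌊7178/689⌋ = 11 − 10 = 1
n=12: ⌊(13·620+358)/689⌋ − ⌊(12·620+358)/689⌋ = ⌊8418/689⌋ − ⌊7798/689⌋ = 12 − 11 = 1
n=13: ⌊(14·620+358)/689⌋ − ⌊(13·620+358)/689⌋ = ⌊9038/689⌋ − ⌊8418/689⌋ = 13 − 12 = 1
n=14: ⌊(15·620+358)/689⌋ − ⌊(14·620+358)/689⌋ = ⌊9658/689⌋ − ⌊9038/689⌋ = 14 − 13 = 1
n=15: ⌊(16·620+358)/689⌋ − ⌊(15·620+358)/689⌋ = ⌊10278/689⌋ − ⌊9658/689⌋ = 14 − 14 = 0
n=16: ⌊(17·620+358)/689⌋ − ⌊(16·620+358)/689⌋ = ⌊10898/689⌋ − ⌊10278/689⌋ = 15 − 14 = 1
n=17: ⌊(18·620+358)/689⌋ − ⌊(17·620+358)/689⌋ = ⌊11518/689⌋ − ⌊10898/689⌋ = 16 − 15 = 1
n=18: ⌊(19·620+358)/689⌋ − ⌊(18·620+358)/689⌋ = ⌊12138/689⌋ − ⌊11518/689⌋ = 17 − 16 = 1
n=19: ⌊(20·620+358)/689⌋ − ⌊(19·620+358)/689⌋ = ⌊12758/689⌋ − ⌊12138/689⌋ = 18 − 17 = 1
n=20: ⌊(21·620+358)/689⌋ − ⌊(20·620+358)/689⌋ = ⌊13378/689⌋ − ⌊12758/689⌋ = 19 − 18 = 1
n=21: ⌊(22·620+358)/689⌋ − ⌊(21·620+358)/689⌋ = ⌊13998/689⌋ − ⌊13378/689⌋ = 20 − 19 = 1
n=22: ⌊(23·620+358)/689⌋ − ⌊(22·620+358)/689⌋ = ⌊14618/689⌋ − ⌊13998/689⌋ = 21 − 20 = 1
n=23: ⌊(24·620+358)/689⌋ − ⌊(23·620+358)/689⌋ = ⌊15238/689⌋ − ⌊14618/689⌋ = 22 − 21 = 1
n=24: ⌊(25·620+358)/689⌋ − ⌊(24·620+358)/689⌋ = ⌊15858/689⌋ − ⌊15238/689⌋ = 23 − 22 = 1
n=25: ⌊(26·620+358)/689⌋ − ⌊(25·620+358)/689⌋ = ⌊16478/689⌋ − ⌊15858/689⌋ = 23 − 23 = 0
n=26: ⌊(27·620+358)/689⌋ − ⌊(26·620+358)/689⌋ = ⌊17098/689⌋ − ⌊16478/689⌋ = 24 − 23 = 1
n=27: ⌊(28·620+358)/689⌋ − ⌊(27·620+358)/689⌋ = ⌊17718/689⌋ − ⌊17098/689⌋ = 25 − 24 = 1
n=28: ⌊(29·620+358)/689⌋ − ⌊(28·620+358)/689⌋ = ⌊18338/689⌋ − ⌊17718/689⌋ = 26 − 25 = 1
n=29: ⌊(30·620+358)/689⌋ − ⌊(29·620+358)/689⌋ = ⌊18958/689⌋ − ⌊18338/689⌋ = 27 − 26 = 1
n=30: ⌊(31·620+358)/689⌋ − ⌊(30·620+358)/689⌋ = ⌊19578/689⌋ − ⌊18958/689⌋ = 28 − 27 = 1
n=31: ⌊(32·620+358)/689⌋ − ⌊(31·620+358)/689⌋ = ⌊20198/689⌋ − ⌊19578/689⌋ = 29 − 28 = 1
n=32: ⌊(33·620+358)/689⌋ − ⌊(32·620+358)/689⌋ = ⌊20818/689⌋ − ⌊20198/689⌋ = 30 − 29 = 1
n=33: ⌊(34·620+358)/689⌋ − ⌊(33·620+358)/689⌋ = ⌊21438/689⌋ − ⌊20818/689⌋ = 31 − 30 = 1
n=34: ⌊(35·620+358)/689⌋ − ⌊(34·620+358)/689⌋ = ⌊22058/689⌋ − ⌊21438/689⌋ = 32 − 31 = 1
n=35: ⌊(36·620+358)/689⌋ − ⌊(35·620+358)/689⌋ = ⌊22678/689⌋ − ⌊22058/689⌋ = 32 − 32 = 0
n=36: ⌊(37·620+358)/689⌋ − ⌊(36·620+358)/689⌋ = ⌊23298/689⌋ − ⌊22678/689⌋ = 33 − 32 = 1
n=37: ⌊(38·620+358)/689⌋ − ⌊(37·620+358)/689⌋ = ⌊23918/689⌋ − ⌊23298/689⌋ = 34 − 33 = 1
n=38: ⌊(39·620+358)/689⌋ − ⌊(38·620+358)/689⌋ = ⌊24538/689⌋ − ⌊23918/689⌋ = 35 − 34 = 1
n=39: ⌊(40·620+358)/689⌋ − ⌊(39·620+358)/689⌋ = ⌊25158/689⌋ − ⌊24538/689⌋ = 36 − 35 = 1
n=40: ⌊(41·620+358)/689⌋ − ⌊(40·620+358)/689⌋ = ⌊25778/689⌋ − ⌊25158/689⌋ = 37 − 36 = 1
n=41: ⌊(42·620+358)/689⌋ − ⌊(41·620+358)/689⌋ = ⌊26398/689⌋ − ⌊25778/689⌋ = 38 − 37 = 1
n=42: ⌊(43·620+358)/689⌋ − ⌊(42·620+358)/689⌋ = ⌊27018/689⌋ − ⌊26398/689⌋ = 39 − 38 = 1
n=43: ⌊(44·620+358)/689⌋ − ⌊(43·620+358)/689⌋ = ⌊27638/689⌋ − ⌊27018/689⌋ = 40 − 39 = 1
n=44: ⌊(45·620+358)/689⌋ − ⌊(44·620+358)/689⌋ = ⌊28258/689⌋ − ⌊27638/689⌋ = 41 − 40 = 1
n=45: ⌊(46·620+358)/689⌋ − ⌊(45·620+358)/689⌋ = ⌊28878/689⌋ − ⌊28258/689⌋ = 41 − 41 = 0
n=46: ⌊(47·620+358)/689⌋ − ⌊(46·620+358)/689⌋ = ⌊29498/689⌋ − ⌊28878/689⌋ = 42 − 41 = 1
n=47: ⌊(48·620+358)/689⌋ − ⌊(47·620+358)/689⌋ = ⌊30118/689⌋ − ⌊29498/689⌋ = 43 − 42 = 1
n=48: ⌊(49·620+358)/689⌋ − ⌊(48·620+358)/689⌋ = ⌊30738/689⌋ − ⌊30118/689⌋ = 44 − 43 = 1
n=49: ⌊(50·620+358)/689⌋ − ⌊(49·620+358)/689⌋ = ⌊31358/689⌋ − ⌊30738/689⌋ = 45 − 44 = 1
n=50: ⌊(51·620+358)/689⌋ − ⌊(50·620+358)/689⌋ = ⌊31978/689⌋ − ⌊31358/689⌋ = 46 − 45 = 1
n=51: ⌊(52·620+358)/689⌋ − ⌊(51·620+358)/689⌋ = ⌊32598/689⌋ − ⌊31978/689⌋ = 47 − 46 = 1
n=52: ⌊(53·620+358)/689⌋ − ⌊(52·620+358)/689⌋ = ⌊33218/689⌋ − ⌊32598/689⌋ = 48 − 47 = 1
n=53: ⌊(54·620+358)/689⌋ − ⌊(53·620+358)/689⌋ = ⌊33838/689⌋ − ⌊33218/689⌋ = 49 − 48 = 1
n=54: ⌊(55·620+358)/689⌋ − ⌊(54·620+358)/689⌋ = ⌊34458/689⌋ − ⌊33838/689⌋ = 50 − 49 = 1
n=55: ⌊(56·620+358)/689⌋ − ⌊(55·620+358)/689⌋ = ⌊35078/689⌋ − ⌊34458/689⌋ = 50 − 50 = 0
n=56: ⌊(57·620+358)/689⌋ − ⌊(56·620+358)/689⌋ = ⌊35698/689⌋ − ⌊35078/689⌋ = 51 − 50 = 1
n=57: ⌊(58·620+358)/689⌋ − ⌊(57·620+358)/689⌋ = ⌊36318/689⌋ − ⌊35698/689⌋ = 52 − 51 = 1
n=58: ⌊(59·620+358)/689⌋ − ⌊(58·620+358)/689⌋ = ⌊36938/689⌋ − ⌊36318/689⌋ = 53 − 52 = 1
n=59: ⌊(60·620+358)/689⌋ − ⌊(59·620+358)/689⌋ = ⌊37558/689⌋ − ⌊36938/689⌋ = 54 − 53 = 1

111110111111111011111111101111111110111111111011111111101111


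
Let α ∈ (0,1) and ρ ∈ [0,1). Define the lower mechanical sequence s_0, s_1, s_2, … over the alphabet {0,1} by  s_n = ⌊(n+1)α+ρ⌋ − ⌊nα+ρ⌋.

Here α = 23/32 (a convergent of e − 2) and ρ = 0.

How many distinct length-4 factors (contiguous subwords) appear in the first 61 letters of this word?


5

t_n = ⌊(n·23)/32⌋ for n = 0 … 61:
  n=0…9: ⌊0/32⌋=0 ⌊23/32⌋=0 ⌊46/32⌋=1 ⌊69/32⌋=2 ⌊92/32⌋=2 ⌊115/32⌋=3 ⌊138/32⌋=4 ⌊161/32⌋=5 ⌊184/32⌋=5 ⌊207/32⌋=6
  n=10…19: ⌊230/32⌋=7 ⌊253/32⌋=7 ⌊276/32⌋=8 ⌊299/32⌋=9 ⌊322/32⌋=10 ⌊345/32⌋=10 ⌊368/32⌋=11 ⌊391/32⌋=12 ⌊414/32⌋=12 ⌊437/32⌋=13
  n=20…29: ⌊460/32⌋=14 ⌊483/32⌋=15 ⌊506/32⌋=15 ⌊529/32⌋=16 ⌊552/32⌋=17 ⌊575/32⌋=17 ⌊598/32⌋=18 ⌊621/32⌋=19 ⌊644/32⌋=20 ⌊667/32⌋=20
  n=30…39: ⌊690/32⌋=21 ⌊713/32⌋=22 ⌊736/32⌋=23 ⌊759/32⌋=23 ⌊782/32⌋=24 ⌊805/32⌋=25 ⌊828/32⌋=25 ⌊851/32⌋=26 ⌊874/32⌋=27 ⌊897/32⌋=28
  n=40…49: ⌊920/32⌋=28 ⌊943/32⌋=29 ⌊966/32⌋=30 ⌊989/32⌋=30 ⌊1012/32⌋=31 ⌊1035/32⌋=32 ⌊1058/32⌋=33 ⌊1081/32⌋=33 ⌊1104/32⌋=34 ⌊1127/32⌋=35
  n=50…59: ⌊1150/32⌋=35 ⌊1173/32⌋=36 ⌊1196/32⌋=37 ⌊1219/32⌋=38 ⌊1242/32⌋=38 ⌊1265/32⌋=39 ⌊1288/32⌋=40 ⌊1311/32⌋=40 ⌊1334/32⌋=41 ⌊1357/32⌋=42
  n=60…61: ⌊1380/32⌋=43 ⌊1403/32⌋=43
s_n = t_(n+1) − t_n for n = 0 … 60 gives
prefix = 0110111011011101101110110111011101101110110111011011101101110
slide a length-4 window over [0..3] … [57..60] (58 windows); first occurrence of each distinct factor:
  [  0..  3] 0110
  [  1..  4] 1101
  [  2..  5] 1011
  [  3..  6] 0111
  [  4..  7] 1110
  (the other 53 windows repeat one of these)
distinct factors: {0110, 0111, 1011, 1101, 1110}
count = 5  (Sturmian bound for length 4 is 5)


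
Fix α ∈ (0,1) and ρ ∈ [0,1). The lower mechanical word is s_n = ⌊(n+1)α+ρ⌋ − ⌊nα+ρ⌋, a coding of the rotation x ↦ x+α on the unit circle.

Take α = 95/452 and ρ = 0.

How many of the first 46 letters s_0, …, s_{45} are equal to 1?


9

#1s = Σ_{n=0}^{45} s_n = Σ_{n=0}^{45} (⌊(n+1)α+ρ⌋ − ⌊nα+ρ⌋)
the sum telescopes: every ⌊nα+ρ⌋ with 0 < n < 46 appears once with + and once with −, leaving ⌊46α+ρ⌋ − ⌊0·α+ρ⌋
46α + ρ = (46·95) / 452 = 4370/452
ρ = 0/452
⌊4370/452⌋ = 9,  ⌊0/452⌋ = 0
#1s = 9 − 0 = 9


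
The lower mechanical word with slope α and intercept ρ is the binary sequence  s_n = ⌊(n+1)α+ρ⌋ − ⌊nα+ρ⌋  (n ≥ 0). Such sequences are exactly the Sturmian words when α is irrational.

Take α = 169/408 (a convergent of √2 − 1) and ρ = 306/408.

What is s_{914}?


0

(n+1)α + ρ = (915·169 + 306) / 408 = 154941/408
nα + ρ     = (914·169 + 306) / 408 = 154772/408
⌊154941/408⌋ = 379,  ⌊154772/408⌋ = 379
s_{914} = 379 − 379 = 0


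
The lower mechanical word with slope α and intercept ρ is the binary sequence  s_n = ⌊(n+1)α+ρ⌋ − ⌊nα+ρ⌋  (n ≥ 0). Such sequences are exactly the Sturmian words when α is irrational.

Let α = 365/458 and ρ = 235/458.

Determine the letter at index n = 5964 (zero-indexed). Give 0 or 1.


1

(n+1)α + ρ = (5965·365 + 235) / 458 = 2177460/458
nα + ρ     = (5964·365 + 235) / 458 = 2177095/458
⌊2177460/458⌋ = 4754,  ⌊2177095/458⌋ = 4753
s_{5964} = 4754 − 4753 = 1


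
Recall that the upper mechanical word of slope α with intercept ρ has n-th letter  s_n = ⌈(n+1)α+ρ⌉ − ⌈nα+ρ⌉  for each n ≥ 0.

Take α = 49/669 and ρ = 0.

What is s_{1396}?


0

(n+1)α + ρ = (1397·49) / 669 = 68453/669
nα + ρ     = (1396·49) / 669 = 68404/669
⌈68453/669⌉ = 103,  ⌈68404/669⌉ = 103
s_{1396} = 103 − 103 = 0


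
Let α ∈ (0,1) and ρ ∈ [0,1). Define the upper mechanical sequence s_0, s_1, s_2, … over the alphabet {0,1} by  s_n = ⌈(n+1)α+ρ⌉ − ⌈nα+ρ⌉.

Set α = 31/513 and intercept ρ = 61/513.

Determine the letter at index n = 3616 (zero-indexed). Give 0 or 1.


(n+1)α + ρ = (3617·31 + 61) / 513 = 112188/513
nα + ρ     = (3616·31 + 61) / 513 = 112157/513
⌈112188/513⌉ = 219,  ⌈112157/513⌉ = 219
s_{3616} = 219 − 219 = 0

0


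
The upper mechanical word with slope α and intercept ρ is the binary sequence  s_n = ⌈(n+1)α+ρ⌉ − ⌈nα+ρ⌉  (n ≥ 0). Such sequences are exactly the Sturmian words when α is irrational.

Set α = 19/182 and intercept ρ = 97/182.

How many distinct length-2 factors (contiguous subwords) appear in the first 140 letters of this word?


3

t_n = ⌈(n·19+97)/182⌉ for n = 0 … 140:
  n=0…9: ⌈97/182⌉=1 ⌈116/182⌉=1 ⌈135/182⌉=1 ⌈154/182⌉=1 ⌈173/182⌉=1 ⌈192/182⌉=2 ⌈211/182⌉=2 ⌈230/182⌉=2 ⌈249/182⌉=2 ⌈268/182⌉=2
  n=10…19: ⌈287/182⌉=2 ⌈306/182⌉=2 ⌈325/182⌉=2 ⌈344/182⌉=2 ⌈363/182⌉=2 ⌈382/182⌉=3 ⌈401/182⌉=3 ⌈420/182⌉=3 ⌈439/182⌉=3 ⌈458/182⌉=3
  n=20…29: ⌈477/182⌉=3 ⌈496/182⌉=3 ⌈515/182⌉=3 ⌈534/182⌉=3 ⌈553/182⌉=4 ⌈572/182⌉=4 ⌈591/182⌉=4 ⌈610/182⌉=4 ⌈629/182⌉=4 ⌈648/182⌉=4
  n=30…39: ⌈667/182⌉=4 ⌈686/182⌉=4 ⌈705/182⌉=4 ⌈724/182⌉=4 ⌈743/182⌉=5 ⌈762/182⌉=5 ⌈781/182⌉=5 ⌈800/182⌉=5 ⌈819/182⌉=5 ⌈838/182⌉=5
  n=40…49: ⌈857/182⌉=5 ⌈876/182⌉=5 ⌈895/182⌉=5 ⌈914/182⌉=6 ⌈933/182⌉=6 ⌈952/182⌉=6 ⌈971/182⌉=6 ⌈990/182⌉=6 ⌈1009/182⌉=6 ⌈1028/182⌉=6
  n=50…59: ⌈1047/182⌉=6 ⌈1066/182⌉=6 ⌈1085/182⌉=6 ⌈1104/182⌉=7 ⌈1123/182⌉=7 ⌈1142/182⌉=7 ⌈1161/182⌉=7 ⌈1180/182⌉=7 ⌈1199/182⌉=7 ⌈1218/182⌉=7
  n=60…69: ⌈1237/182⌉=7 ⌈1256/182⌉=7 ⌈1275/182⌉=8 ⌈1294/182⌉=8 ⌈1313/182⌉=8 ⌈1332/182⌉=8 ⌈1351/182⌉=8 ⌈1370/182⌉=8 ⌈1389/182⌉=8 ⌈1408/182⌉=8
  n=70…79: ⌈1427/182⌉=8 ⌈1446/182⌉=8 ⌈1465/182⌉=9 ⌈1484/182⌉=9 ⌈1503/182⌉=9 ⌈1522/182⌉=9 ⌈1541/182⌉=9 ⌈1560/182⌉=9 ⌈1579/182⌉=9 ⌈1598/182⌉=9
  n=80…89: ⌈1617/182⌉=9 ⌈1636/182⌉=9 ⌈1655/182⌉=10 ⌈1674/182⌉=10 ⌈1693/182⌉=10 ⌈1712/182⌉=10 ⌈1731/182⌉=10 ⌈1750/182⌉=10 ⌈1769/182⌉=10 ⌈1788/182⌉=10
  n=90…99: ⌈1807/182⌉=10 ⌈1826/182⌉=11 ⌈1845/182⌉=11 ⌈1864/182⌉=11 ⌈1883/182⌉=11 ⌈1902/182⌉=11 ⌈1921/182⌉=11 ⌈1940/182⌉=11 ⌈1959/182⌉=11 ⌈1978/182⌉=11
  n=100…109: ⌈1997/182⌉=11 ⌈2016/182⌉=12 ⌈2035/182⌉=12 ⌈2054/182⌉=12 ⌈2073/182⌉=12 ⌈2092/182⌉=12 ⌈2111/182⌉=12 ⌈2130/182⌉=12 ⌈2149/182⌉=12 ⌈2168/182⌉=12
  n=110…119: ⌈2187/182⌉=13 ⌈2206/182⌉=13 ⌈2225/182⌉=13 ⌈2244/182⌉=13 ⌈2263/182⌉=13 ⌈2282/182⌉=13 ⌈2301/182⌉=13 ⌈2320/182⌉=13 ⌈2339/182⌉=13 ⌈2358/182⌉=13
  n=120…129: ⌈2377/182⌉=14 ⌈2396/182⌉=14 ⌈2415/182⌉=14 ⌈2434/182⌉=14 ⌈2453/182⌉=14 ⌈2472/182⌉=14 ⌈2491/182⌉=14 ⌈2510/182⌉=14 ⌈2529/182⌉=14 ⌈2548/182⌉=14
  n=130…139: ⌈2567/182⌉=15 ⌈2586/182⌉=15 ⌈2605/182⌉=15 ⌈2624/182⌉=15 ⌈2643/182⌉=15 ⌈2662/182⌉=15 ⌈2681/182⌉=15 ⌈2700/182⌉=15 ⌈2719/182⌉=15 ⌈2738/182⌉=16
  n=140: ⌈2757/182⌉=16
s_n = t_(n+1) − t_n for n = 0 … 139 gives
prefix = 00001000000000100000000100000000010000000010000000001000000001000000000100000000010000000010000000001000000001000000000100000000010000000010
slide a length-2 window over [0..1] … [138..139] (139 windows); first occurrence of each distinct factor:
  [  0..  1] 00
  [  3..  4] 01
  [  4..  5] 10
  (the other 136 windows repeat one of these)
distinct factors: {00, 01, 10}
count = 3  (Sturmian bound for length 2 is 3)


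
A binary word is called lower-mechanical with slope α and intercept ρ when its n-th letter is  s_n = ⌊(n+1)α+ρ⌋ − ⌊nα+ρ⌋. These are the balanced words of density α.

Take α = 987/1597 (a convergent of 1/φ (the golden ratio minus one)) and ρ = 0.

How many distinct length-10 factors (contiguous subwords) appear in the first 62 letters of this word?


t_n = ⌊(n·987)/1597⌋ for n = 0 … 62:
  n=0…9: ⌊0/1597⌋=0 ⌊987/1597⌋=0 ⌊1974/1597⌋=1 ⌊2961/1597⌋=1 ⌊3948/1597⌋=2 ⌊4935/1597⌋=3 ⌊5922/1597⌋=3 ⌊6909/1597⌋=4 ⌊7896/1597⌋=4 ⌊8883/1597⌋=5
  n=10…19: ⌊9870/1597⌋=6 ⌊10857/1597⌋=6 ⌊11844/1597⌋=7 ⌊12831/1597⌋=8 ⌊13818/1597⌋=8 ⌊14805/1597⌋=9 ⌊15792/1597⌋=9 ⌊16779/1597⌋=10 ⌊17766/1597⌋=11 ⌊18753/1597⌋=11
  n=20…29: ⌊19740/1597⌋=12 ⌊20727/1597⌋=12 ⌊21714/1597⌋=13 ⌊22701/1597⌋=14 ⌊23688/1597⌋=14 ⌊24675/1597⌋=15 ⌊25662/1597⌋=16 ⌊26649/1597⌋=16 ⌊27636/1597⌋=17 ⌊28623/1597⌋=17
  n=30…39: ⌊29610/1597⌋=18 ⌊30597/1597⌋=19 ⌊31584/1597⌋=19 ⌊32571/1597⌋=20 ⌊33558/1597⌋=21 ⌊34545/1597⌋=21 ⌊35532/1597⌋=22 ⌊36519/1597⌋=22 ⌊37506/1597⌋=23 ⌊38493/1597⌋=24
  n=40…49: ⌊39480/1597⌋=24 ⌊40467/1597⌋=25 ⌊41454/1597⌋=25 ⌊42441/1597⌋=26 ⌊43428/1597⌋=27 ⌊44415/1597⌋=27 ⌊45402/1597⌋=28 ⌊46389/1597⌋=29 ⌊47376/1597⌋=29 ⌊48363/1597⌋=30
  n=50…59: ⌊49350/1597⌋=30 ⌊50337/1597⌋=31 ⌊51324/1597⌋=32 ⌊52311/1597⌋=32 ⌊53298/1597⌋=33 ⌊54285/1597⌋=33 ⌊55272/1597⌋=34 ⌊56259/1597⌋=35 ⌊57246/1597⌋=35 ⌊58233/1597⌋=36
  n=60…62: ⌊59220/1597⌋=37 ⌊60207/1597⌋=37 ⌊61194/1597⌋=38
s_n = t_(n+1) − t_n for n = 0 … 61 gives
prefix = 01011010110110101101011011010110110101101011011010110101101101
slide a length-10 window over [0..9] … [52..61] (53 windows); first occurrence of each distinct factor:
  [  0..  9] 0101101011
  [  1.. 10] 1011010110
  [  2.. 11] 0110101101
  [  3.. 12] 1101011011
  [  4.. 13] 1010110110
  [  5.. 14] 0101101101
  [  6.. 15] 1011011010
  [  7.. 16] 0110110101
  [  8.. 17] 1101101011
  [ 11.. 20] 1101011010
  [ 12.. 21] 1010110101
  (the other 42 windows repeat one of these)
distinct factors: {0101101011, 0101101101, 0110101101, 0110110101, 1010110101, 1010110110, 1011010110, 1011011010, 1101011010, 1101011011, 1101101011}
count = 11  (Sturmian bound for length 10 is 11)

11


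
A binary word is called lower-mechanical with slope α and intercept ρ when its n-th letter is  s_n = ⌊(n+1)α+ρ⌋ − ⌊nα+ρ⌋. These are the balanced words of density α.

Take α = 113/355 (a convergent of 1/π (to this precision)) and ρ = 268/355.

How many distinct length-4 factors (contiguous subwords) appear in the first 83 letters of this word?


5

t_n = ⌊(n·113+268)/355⌋ for n = 0 … 83:
  n=0…9: ⌊268/355⌋=0 ⌊381/355⌋=1 ⌊494/355⌋=1 ⌊607/355⌋=1 ⌊720/355⌋=2 ⌊833/355⌋=2 ⌊946/355⌋=2 ⌊1059/355⌋=2 ⌊1172/355⌋=3 ⌊1285/355⌋=3
  n=10…19: ⌊1398/355⌋=3 ⌊1511/355⌋=4 ⌊1624/355⌋=4 ⌊1737/355⌋=4 ⌊1850/355⌋=5 ⌊1963/355⌋=5 ⌊2076/355⌋=5 ⌊2189/355⌋=6 ⌊2302/355⌋=6 ⌊2415/355⌋=6
  n=20…29: ⌊2528/355⌋=7 ⌊2641/355⌋=7 ⌊2754/355⌋=7 ⌊2867/355⌋=8 ⌊2980/355⌋=8 ⌊3093/355⌋=8 ⌊3206/355⌋=9 ⌊3319/355⌋=9 ⌊3432/355⌋=9 ⌊3545/355⌋=9
  n=30…39: ⌊3658/355⌋=10 ⌊3771/355⌋=10 ⌊3884/355⌋=10 ⌊3997/355⌋=11 ⌊4110/355⌋=11 ⌊4223/355⌋=11 ⌊4336/355⌋=12 ⌊4449/355⌋=12 ⌊4562/355⌋=12 ⌊4675/355⌋=13
  n=40…49: ⌊4788/355⌋=13 ⌊4901/355⌋=13 ⌊5014/355⌋=14 ⌊5127/355⌋=14 ⌊5240/355⌋=14 ⌊5353/355⌋=15 ⌊5466/355⌋=15 ⌊5579/355⌋=15 ⌊5692/355⌋=16 ⌊5805/355⌋=16
  n=50…59: ⌊5918/355⌋=16 ⌊6031/355⌋=16 ⌊6144/355⌋=17 ⌊6257/355⌋=17 ⌊6370/355⌋=17 ⌊6483/355⌋=18 ⌊6596/355⌋=18 ⌊6709/355⌋=18 ⌊6822/355⌋=19 ⌊6935/355⌋=19
  n=60…69: ⌊7048/355⌋=19 ⌊7161/355⌋=20 ⌊7274/355⌋=20 ⌊7387/355⌋=20 ⌊7500/355⌋=21 ⌊7613/355⌋=21 ⌊7726/355⌋=21 ⌊7839/355⌋=22 ⌊7952/355⌋=22 ⌊8065/355⌋=22
  n=70…79: ⌊8178/355⌋=23 ⌊8291/355⌋=23 ⌊8404/355⌋=23 ⌊8517/355⌋=23 ⌊8630/355⌋=24 ⌊8743/355⌋=24 ⌊8856/355⌋=24 ⌊8969/355⌋=25 ⌊9082/355⌋=25 ⌊9195/355⌋=25
  n=80…83: ⌊9308/355⌋=26 ⌊9421/355⌋=26 ⌊9534/355⌋=26 ⌊9647/355⌋=27
s_n = t_(n+1) − t_n for n = 0 … 82 gives
prefix = 10010001001001001001001001000100100100100100100100010010010010010010010001001001001
slide a length-4 window over [0..3] … [79..82] (80 windows); first occurrence of each distinct factor:
  [  0..  3] 1001
  [  1..  4] 0010
  [  2..  5] 0100
  [  3..  6] 1000
  [  4..  7] 0001
  (the other 75 windows repeat one of these)
distinct factors: {0001, 0010, 0100, 1000, 1001}
count = 5  (Sturmian bound for length 4 is 5)


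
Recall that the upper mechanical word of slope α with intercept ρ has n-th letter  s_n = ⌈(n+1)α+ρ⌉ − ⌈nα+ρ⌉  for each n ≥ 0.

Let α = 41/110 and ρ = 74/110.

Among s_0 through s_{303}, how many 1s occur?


#1s = Σ_{n=0}^{303} s_n = Σ_{n=0}^{303} (⌈(n+1)α+ρ⌉ − ⌈nα+ρ⌉)
the sum telescopes: every ⌈nα+ρ⌉ with 0 < n < 304 appears once with + and once with −, leaving ⌈304α+ρ⌉ − ⌈0·α+ρ⌉
304α + ρ = (304·41 + 74) / 110 = 12538/110
ρ = 74/110
⌈12538/110⌉ = 114,  ⌈74/110⌉ = 1
#1s = 114 − 1 = 113

113


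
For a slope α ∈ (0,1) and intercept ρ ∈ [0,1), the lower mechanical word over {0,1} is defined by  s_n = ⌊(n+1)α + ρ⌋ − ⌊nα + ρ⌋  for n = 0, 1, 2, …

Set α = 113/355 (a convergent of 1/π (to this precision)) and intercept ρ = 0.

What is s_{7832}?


(n+1)α + ρ = (7833·113) / 355 = 885129/355
nα + ρ     = (7832·113) / 355 = 885016/355
⌊885129/355⌋ = 2493,  ⌊885016/355⌋ = 2493
s_{7832} = 2493 − 2493 = 0

0


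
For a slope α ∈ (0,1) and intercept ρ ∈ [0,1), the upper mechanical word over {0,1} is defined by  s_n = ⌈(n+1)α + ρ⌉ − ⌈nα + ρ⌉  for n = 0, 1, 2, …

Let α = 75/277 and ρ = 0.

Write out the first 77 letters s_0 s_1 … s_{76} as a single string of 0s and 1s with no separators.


10010001000100100010001001000100010010001000100010010001000100100010001001000

n=0: ⌈(1·75)/277⌉ − ⌈(0·75)/277⌉ = ⌈75/277⌉ − ⌈0/277⌉ = 1 − 0 = 1
n=1: ⌈(2·75)/277⌉ − ⌈(1·75)/277⌉ = ⌈150/277⌉ − ⌈75/277⌉ = 1 − 1 = 0
n=2: ⌈(3·75)/277⌉ − ⌈(2·75)/277⌉ = ⌈225/277⌉ − ⌈150/277⌉ = 1 − 1 = 0
n=3: ⌈(4·75)/277⌉ − ⌈(3·75)/277⌉ = ⌈300/277⌉ − ⌈225/277⌉ = 2 − 1 = 1
n=4: ⌈(5·75)/277⌉ − ⌈(4·75)/277⌉ = ⌈375/277⌉ − ⌈300/277⌉ = 2 − 2 = 0
n=5: ⌈(6·75)/277⌉ − ⌈(5·75)/277⌉ = ⌈450/277⌉ − ⌈375/277⌉ = 2 − 2 = 0
n=6: ⌈(7·75)/277⌉ − ⌈(6·75)/277⌉ = ⌈525/277⌉ − ⌈450/277⌉ = 2 − 2 = 0
n=7: ⌈(8·75)/277⌉ − ⌈(7·75)/277⌉ = ⌈600/277⌉ − ⌈525/277⌉ = 3 − 2 = 1
n=8: ⌈(9·75)/277⌉ − ⌈(8·75)/277⌉ = ⌈675/277⌉ − ⌈600/277⌉ = 3 − 3 = 0
n=9: ⌈(10·75)/277⌉ − ⌈(9·75)/277⌉ = ⌈750/277⌉ − ⌈675/277⌉ = 3 − 3 = 0
n=10: ⌈(11·75)/277⌉ − ⌈(10·75)/277⌉ = ⌈825/277⌉ − ⌈750/277⌉ = 3 − 3 = 0
n=11: ⌈(12·75)/277⌉ − ⌈(11·75)/277⌉ = ⌈900/277⌉ − ⌈825/277⌉ = 4 − 3 = 1
n=12: ⌈(13·75)/277⌉ − ⌈(12·75)/277⌉ = ⌈975/277⌉ − ⌈900/277⌉ = 4 − 4 = 0
n=13: ⌈(14·75)/277⌉ − ⌈(13·75)/277⌉ = ⌈1050/277⌉ − ⌈975/277⌉ = 4 − 4 = 0
n=14: ⌈(15·75)/277⌉ − ⌈(14·75)/277⌉ = ⌈1125/277⌉ − ⌈1050/277⌉ = 5 − 4 = 1
n=15: ⌈(16·75)/277⌉ − ⌈(15·75)/277⌉ = ⌈1200/277⌉ − ⌈1125/277⌉ = 5 − 5 = 0
n=16: ⌈(17·75)/277⌉ − ⌈(16·75)/277⌉ = ⌈1275/277⌉ − ⌈1200/277⌉ = 5 − 5 = 0
n=17: ⌈(18·75)/277⌉ − ⌈(17·75)/277⌉ = ⌈1350/277⌉ − ⌈1275/277⌉ = 5 − 5 = 0
n=18: ⌈(19·75)/277⌉ − ⌈(18·75)/277⌉ = ⌈1425/277⌉ − ⌈1350/277⌉ = 6 − 5 = 1
n=19: ⌈(20·75)/277⌉ − ⌈(19·75)/277⌉ = ⌈1500/277⌉ − ⌈1425/277⌉ = 6 − 6 = 0
n=20: ⌈(21·75)/277⌉ − ⌈(20·75)/277⌉ = ⌈1575/277⌉ − ⌈1500/277⌉ = 6 − 6 = 0
n=21: ⌈(22·75)/277⌉ − ⌈(21·75)/277⌉ = ⌈1650/277⌉ − ⌈1575/277⌉ = 6 − 6 = 0
n=22: ⌈(23·75)/277⌉ − ⌈(22·75)/277⌉ = ⌈1725/277⌉ − ⌈1650/277⌉ = 7 − 6 = 1
n=23: ⌈(24·75)/277⌉ − ⌈(23·75)/277⌉ = ⌈1800/277⌉ − ⌈1725/277⌉ = 7 − 7 = 0
n=24: ⌈(25·75)/277⌉ − ⌈(24·75)/277⌉ = ⌈1875/277⌉ − ⌈1800/277⌉ = 7 − 7 = 0
n=25: ⌈(26·75)/277⌉ − ⌈(25·75)/277⌉ = ⌈1950/277⌉ − ⌈1875/277⌉ = 8 − 7 = 1
n=26: ⌈(27·75)/277⌉ − ⌈(26·75)/277⌉ = ⌈2025/277⌉ − ⌈1950/277⌉ = 8 − 8 = 0
n=27: ⌈(28·75)/277⌉ − ⌈(27·75)/277⌉ = ⌈2100/277⌉ − ⌈2025/277⌉ = 8 − 8 = 0
n=28: ⌈(29·75)/277⌉ − ⌈(28·75)/277⌉ = ⌈2175/277⌉ − ⌈2100/277⌉ = 8 − 8 = 0
n=29: ⌈(30·75)/277⌉ − ⌈(29·75)/277⌉ = ⌈2250/277⌉ − ⌈2175/277⌉ = 9 − 8 = 1
n=30: ⌈(31·75)/277⌉ − ⌈(30·75)/277⌉ = ⌈2325/277⌉ − ⌈2250/277⌉ = 9 − 9 = 0
n=31: ⌈(32·75)/277⌉ − ⌈(31·75)/277⌉ = ⌈2400/277⌉ − ⌈2325/277⌉ = 9 − 9 = 0
n=32: ⌈(33·75)/277⌉ − ⌈(32·75)/277⌉ = ⌈2475/277⌉ − ⌈2400/277⌉ = 9 − 9 = 0
n=33: ⌈(34·75)/277⌉ − ⌈(33·75)/277⌉ = ⌈2550/277⌉ − ⌈2475/277⌉ = 10 − 9 = 1
n=34: ⌈(35·75)/277⌉ − ⌈(34·75)/277⌉ = ⌈2625/277⌉ − ⌈2550/277⌉ = 10 − 10 = 0
n=35: ⌈(36·75)/277⌉ − ⌈(35·75)/277⌉ = ⌈2700/277⌉ − ⌈2625/277⌉ = 10 − 10 = 0
n=36: ⌈(37·75)/277⌉ − ⌈(36·75)/277⌉ = ⌈2775/277⌉ − ⌈2700/277⌉ = 11 − 10 = 1
n=37: ⌈(38·75)/277⌉ − ⌈(37·75)/277⌉ = ⌈2850/277⌉ − ⌈2775/277⌉ = 11 − 11 = 0
n=38: ⌈(39·75)/277⌉ − ⌈(38·75)/277⌉ = ⌈2925/277⌉ − ⌈2850/277⌉ = 11 − 11 = 0
n=39: ⌈(40·75)/277⌉ − ⌈(39·75)/277⌉ = ⌈3000/277⌉ − ⌈2925/277⌉ = 11 − 11 = 0
n=40: ⌈(41·75)/277⌉ − ⌈(40·75)/277⌉ = ⌈3075/277⌉ − ⌈3000/277⌉ = 12 − 11 = 1
n=41: ⌈(42·75)/277⌉ − ⌈(41·75)/277⌉ = ⌈3150/277⌉ − ⌈3075/277⌉ = 12 − 12 = 0
n=42: ⌈(43·75)/277⌉ − ⌈(42·75)/277⌉ = ⌈3225/277⌉ − ⌈3150/277⌉ = 12 − 12 = 0
n=43: ⌈(44·75)/277⌉ − ⌈(43·75)/277⌉ = ⌈3300/277⌉ − ⌈3225/277⌉ = 12 − 12 = 0
n=44: ⌈(45·75)/277⌉ − ⌈(44·75)/277⌉ = ⌈3375/277⌉ − ⌈3300/277⌉ = 13 − 12 = 1
n=45: ⌈(46·75)/277⌉ − ⌈(45·75)/277⌉ = ⌈3450/277⌉ − ⌈3375/277⌉ = 13 − 13 = 0
n=46: ⌈(47·75)/277⌉ − ⌈(46·75)/277⌉ = ⌈3525/277⌉ − ⌈3450/277⌉ = 13 − 13 = 0
n=47: ⌈(48·75)/277⌉ − ⌈(47·75)/277⌉ = ⌈3600/277⌉ − ⌈3525/277⌉ = 13 − 13 = 0
n=48: ⌈(49·75)/277⌉ − ⌈(48·75)/277⌉ = ⌈3675/277⌉ − ⌈3600/277⌉ = 14 − 13 = 1
n=49: ⌈(50·75)/277⌉ − ⌈(49·75)/277⌉ = ⌈3750/277⌉ − ⌈3675/277⌉ = 14 − 14 = 0
n=50: ⌈(51·75)/277⌉ − ⌈(50·75)/277⌉ = ⌈3825/277⌉ − ⌈3750/277⌉ = 14 − 14 = 0
n=51: ⌈(52·75)/277⌉ − ⌈(51·75)/277⌉ = ⌈3900/277⌉ − ⌈3825/277⌉ = 15 − 14 = 1
n=52: ⌈(53·75)/277⌉ − ⌈(52·75)/277⌉ = ⌈3975/277⌉ − ⌈3900/277⌉ = 15 − 15 = 0
n=53: ⌈(54·75)/277⌉ − ⌈(53·75)/277⌉ = ⌈4050/277⌉ − ⌈3975/277⌉ = 15 − 15 = 0
n=54: ⌈(55·75)/277⌉ − ⌈(54·75)/277⌉ = ⌈4125/277⌉ − ⌈4050/277⌉ = 15 − 15 = 0
n=55: ⌈(56·75)/277⌉ − ⌈(55·75)/277⌉ = ⌈4200/277⌉ − ⌈4125/277⌉ = 16 − 15 = 1
n=56: ⌈(57·75)/277⌉ − ⌈(56·75)/277⌉ = ⌈4275/277⌉ − ⌈4200/277⌉ = 16 − 16 = 0
n=57: ⌈(58·75)/277⌉ − ⌈(57·75)/277⌉ = ⌈4350/277⌉ − ⌈4275/277⌉ = 16 − 16 = 0
n=58: ⌈(59·75)/277⌉ − ⌈(58·75)/277⌉ = ⌈4425/277⌉ − ⌈4350/277⌉ = 16 − 16 = 0
n=59: ⌈(60·75)/277⌉ − ⌈(59·75)/277⌉ = ⌈4500/277⌉ − ⌈4425/277⌉ = 17 − 16 = 1
n=60: ⌈(61·75)/277⌉ − ⌈(60·75)/277⌉ = ⌈4575/277⌉ − ⌈4500/277⌉ = 17 − 17 = 0
n=61: ⌈(62·75)/277⌉ − ⌈(61·75)/277⌉ = ⌈4650/277⌉ − ⌈4575/277⌉ = 17 − 17 = 0
n=62: ⌈(63·75)/277⌉ − ⌈(62·75)/277⌉ = ⌈4725/277⌉ − ⌈4650/277⌉ = 18 − 17 = 1
n=63: ⌈(64·75)/277⌉ − ⌈(63·75)/277⌉ = ⌈4800/277⌉ − ⌈4725/277⌉ = 18 − 18 = 0
n=64: ⌈(65·75)/277⌉ − ⌈(64·75)/277⌉ = ⌈4875/277⌉ − ⌈4800/277⌉ = 18 − 18 = 0
n=65: ⌈(66·75)/277⌉ − ⌈(65·75)/277⌉ = ⌈4950/277⌉ − ⌈4875/277⌉ = 18 − 18 = 0
n=66: ⌈(67·75)/277⌉ − ⌈(66·75)/277⌉ = ⌈5025/277⌉ − ⌈4950/277⌉ = 19 − 18 = 1
n=67: ⌈(68·75)/277⌉ − ⌈(67·75)/277⌉ = ⌈5100/277⌉ − ⌈5025/277⌉ = 19 − 19 = 0
n=68: ⌈(69·75)/277⌉ − ⌈(68·75)/277⌉ = ⌈5175/277⌉ − ⌈5100/277⌉ = 19 − 19 = 0
n=69: ⌈(70·75)/277⌉ − ⌈(69·75)/277⌉ = ⌈5250/277⌉ − ⌈5175/277⌉ = 19 − 19 = 0
n=70: ⌈(71·75)/277⌉ − ⌈(70·75)/277⌉ = ⌈5325/277⌉ − ⌈5250/277⌉ = 20 − 19 = 1
n=71: ⌈(72·75)/277⌉ − ⌈(71·75)/277⌉ = ⌈5400/277⌉ − ⌈5325/277⌉ = 20 − 20 = 0
n=72: ⌈(73·75)/277⌉ − ⌈(72·75)/277⌉ = ⌈5475/277⌉ − ⌈5400/277⌉ = 20 − 20 = 0
n=73: ⌈(74·75)/277⌉ − ⌈(73·75)/277⌉ = ⌈5550/277⌉ − ⌈5475/277⌉ = 21 − 20 = 1
n=74: ⌈(75·75)/277⌉ − ⌈(74·75)/277⌉ = ⌈5625/277⌉ − ⌈5550/277⌉ = 21 − 21 = 0
n=75: ⌈(76·75)/277⌉ − ⌈(75·75)/277⌉ = ⌈5700/277⌉ − ⌈5625/277⌉ = 21 − 21 = 0
n=76: ⌈(77·75)/277⌉ − ⌈(76·75)/277⌉ = ⌈5775/277⌉ − ⌈5700/277⌉ = 21 − 21 = 0
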